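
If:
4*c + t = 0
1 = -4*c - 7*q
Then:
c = -t/4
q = t/7 - 1/7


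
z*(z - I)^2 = z^3 - 2*I*z^2 - z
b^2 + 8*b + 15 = (b + 3)*(b + 5)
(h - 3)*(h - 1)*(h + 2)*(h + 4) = h^4 + 2*h^3 - 13*h^2 - 14*h + 24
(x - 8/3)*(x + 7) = x^2 + 13*x/3 - 56/3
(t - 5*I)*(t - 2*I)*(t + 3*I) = t^3 - 4*I*t^2 + 11*t - 30*I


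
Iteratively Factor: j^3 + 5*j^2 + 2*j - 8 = (j - 1)*(j^2 + 6*j + 8) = (j - 1)*(j + 2)*(j + 4)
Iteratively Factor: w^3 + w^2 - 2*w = (w)*(w^2 + w - 2) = w*(w - 1)*(w + 2)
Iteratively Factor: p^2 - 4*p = (p)*(p - 4)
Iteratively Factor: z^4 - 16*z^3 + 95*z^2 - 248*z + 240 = (z - 5)*(z^3 - 11*z^2 + 40*z - 48) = (z - 5)*(z - 4)*(z^2 - 7*z + 12) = (z - 5)*(z - 4)^2*(z - 3)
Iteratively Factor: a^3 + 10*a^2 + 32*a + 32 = (a + 2)*(a^2 + 8*a + 16) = (a + 2)*(a + 4)*(a + 4)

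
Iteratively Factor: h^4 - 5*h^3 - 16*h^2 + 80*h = (h)*(h^3 - 5*h^2 - 16*h + 80) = h*(h - 5)*(h^2 - 16) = h*(h - 5)*(h + 4)*(h - 4)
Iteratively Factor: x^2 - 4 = (x + 2)*(x - 2)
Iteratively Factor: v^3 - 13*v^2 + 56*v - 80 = (v - 4)*(v^2 - 9*v + 20) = (v - 4)^2*(v - 5)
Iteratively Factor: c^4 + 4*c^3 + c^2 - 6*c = (c - 1)*(c^3 + 5*c^2 + 6*c) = c*(c - 1)*(c^2 + 5*c + 6) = c*(c - 1)*(c + 3)*(c + 2)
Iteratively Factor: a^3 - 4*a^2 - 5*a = (a + 1)*(a^2 - 5*a) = a*(a + 1)*(a - 5)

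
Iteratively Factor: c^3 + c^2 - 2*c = (c - 1)*(c^2 + 2*c) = (c - 1)*(c + 2)*(c)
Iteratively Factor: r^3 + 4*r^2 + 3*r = (r)*(r^2 + 4*r + 3) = r*(r + 3)*(r + 1)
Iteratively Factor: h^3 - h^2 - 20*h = (h - 5)*(h^2 + 4*h) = h*(h - 5)*(h + 4)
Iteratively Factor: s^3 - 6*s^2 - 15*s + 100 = (s + 4)*(s^2 - 10*s + 25) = (s - 5)*(s + 4)*(s - 5)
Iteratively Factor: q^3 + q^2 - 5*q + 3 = (q - 1)*(q^2 + 2*q - 3) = (q - 1)*(q + 3)*(q - 1)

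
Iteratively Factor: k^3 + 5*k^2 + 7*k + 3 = (k + 1)*(k^2 + 4*k + 3) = (k + 1)*(k + 3)*(k + 1)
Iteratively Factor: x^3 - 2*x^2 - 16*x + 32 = (x - 2)*(x^2 - 16) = (x - 2)*(x + 4)*(x - 4)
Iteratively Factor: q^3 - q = (q - 1)*(q^2 + q) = q*(q - 1)*(q + 1)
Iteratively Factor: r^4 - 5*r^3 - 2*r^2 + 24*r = (r - 4)*(r^3 - r^2 - 6*r) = r*(r - 4)*(r^2 - r - 6) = r*(r - 4)*(r + 2)*(r - 3)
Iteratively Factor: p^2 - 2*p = (p)*(p - 2)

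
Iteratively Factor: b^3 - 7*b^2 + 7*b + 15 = (b - 3)*(b^2 - 4*b - 5) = (b - 5)*(b - 3)*(b + 1)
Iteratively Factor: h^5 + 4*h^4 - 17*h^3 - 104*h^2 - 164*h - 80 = (h + 1)*(h^4 + 3*h^3 - 20*h^2 - 84*h - 80) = (h + 1)*(h + 2)*(h^3 + h^2 - 22*h - 40) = (h - 5)*(h + 1)*(h + 2)*(h^2 + 6*h + 8) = (h - 5)*(h + 1)*(h + 2)*(h + 4)*(h + 2)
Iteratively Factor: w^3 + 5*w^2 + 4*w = (w + 4)*(w^2 + w) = w*(w + 4)*(w + 1)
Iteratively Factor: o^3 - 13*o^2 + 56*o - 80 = (o - 4)*(o^2 - 9*o + 20) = (o - 4)^2*(o - 5)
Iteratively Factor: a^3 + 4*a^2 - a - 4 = (a + 1)*(a^2 + 3*a - 4) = (a + 1)*(a + 4)*(a - 1)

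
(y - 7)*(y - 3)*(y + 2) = y^3 - 8*y^2 + y + 42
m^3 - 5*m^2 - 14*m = m*(m - 7)*(m + 2)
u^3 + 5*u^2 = u^2*(u + 5)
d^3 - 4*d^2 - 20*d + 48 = (d - 6)*(d - 2)*(d + 4)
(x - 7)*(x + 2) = x^2 - 5*x - 14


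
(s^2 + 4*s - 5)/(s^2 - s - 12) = (-s^2 - 4*s + 5)/(-s^2 + s + 12)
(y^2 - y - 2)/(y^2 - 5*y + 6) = (y + 1)/(y - 3)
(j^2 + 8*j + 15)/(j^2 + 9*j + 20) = (j + 3)/(j + 4)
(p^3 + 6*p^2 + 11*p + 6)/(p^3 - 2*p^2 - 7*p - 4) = (p^2 + 5*p + 6)/(p^2 - 3*p - 4)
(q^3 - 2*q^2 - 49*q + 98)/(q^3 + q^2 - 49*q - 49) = (q - 2)/(q + 1)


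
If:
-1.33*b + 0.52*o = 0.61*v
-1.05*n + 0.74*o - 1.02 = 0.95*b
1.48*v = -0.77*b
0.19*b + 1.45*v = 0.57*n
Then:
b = 0.67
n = -0.66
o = 1.30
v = -0.35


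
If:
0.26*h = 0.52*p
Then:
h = 2.0*p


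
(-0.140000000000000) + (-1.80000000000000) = -1.94000000000000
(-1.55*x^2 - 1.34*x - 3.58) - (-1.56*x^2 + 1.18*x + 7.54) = 0.01*x^2 - 2.52*x - 11.12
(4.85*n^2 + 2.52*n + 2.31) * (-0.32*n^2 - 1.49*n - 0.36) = -1.552*n^4 - 8.0329*n^3 - 6.24*n^2 - 4.3491*n - 0.8316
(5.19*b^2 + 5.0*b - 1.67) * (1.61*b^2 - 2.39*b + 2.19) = 8.3559*b^4 - 4.3541*b^3 - 3.2726*b^2 + 14.9413*b - 3.6573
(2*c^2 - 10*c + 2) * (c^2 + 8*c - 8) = 2*c^4 + 6*c^3 - 94*c^2 + 96*c - 16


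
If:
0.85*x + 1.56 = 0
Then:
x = -1.84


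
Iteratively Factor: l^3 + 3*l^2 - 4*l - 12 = (l + 3)*(l^2 - 4) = (l + 2)*(l + 3)*(l - 2)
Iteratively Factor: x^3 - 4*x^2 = (x)*(x^2 - 4*x) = x*(x - 4)*(x)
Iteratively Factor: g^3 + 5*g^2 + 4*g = (g + 1)*(g^2 + 4*g) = g*(g + 1)*(g + 4)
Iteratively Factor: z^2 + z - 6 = (z - 2)*(z + 3)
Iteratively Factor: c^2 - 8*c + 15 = (c - 3)*(c - 5)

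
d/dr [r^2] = 2*r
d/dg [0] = 0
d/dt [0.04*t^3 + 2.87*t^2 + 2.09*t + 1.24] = 0.12*t^2 + 5.74*t + 2.09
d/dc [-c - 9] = -1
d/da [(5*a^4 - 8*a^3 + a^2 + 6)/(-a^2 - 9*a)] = (-10*a^5 - 127*a^4 + 144*a^3 - 9*a^2 + 12*a + 54)/(a^2*(a^2 + 18*a + 81))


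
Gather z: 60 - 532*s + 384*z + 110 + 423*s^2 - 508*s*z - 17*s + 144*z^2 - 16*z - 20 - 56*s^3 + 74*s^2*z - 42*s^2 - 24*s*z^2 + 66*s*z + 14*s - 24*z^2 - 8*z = -56*s^3 + 381*s^2 - 535*s + z^2*(120 - 24*s) + z*(74*s^2 - 442*s + 360) + 150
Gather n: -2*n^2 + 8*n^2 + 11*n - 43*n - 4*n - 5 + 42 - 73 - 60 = 6*n^2 - 36*n - 96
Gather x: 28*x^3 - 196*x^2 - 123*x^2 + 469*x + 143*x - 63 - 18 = 28*x^3 - 319*x^2 + 612*x - 81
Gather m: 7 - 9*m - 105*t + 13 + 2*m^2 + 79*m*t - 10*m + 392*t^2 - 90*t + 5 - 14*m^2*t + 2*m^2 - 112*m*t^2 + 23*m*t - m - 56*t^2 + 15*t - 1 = m^2*(4 - 14*t) + m*(-112*t^2 + 102*t - 20) + 336*t^2 - 180*t + 24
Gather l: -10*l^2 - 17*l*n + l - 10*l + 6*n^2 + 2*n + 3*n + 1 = -10*l^2 + l*(-17*n - 9) + 6*n^2 + 5*n + 1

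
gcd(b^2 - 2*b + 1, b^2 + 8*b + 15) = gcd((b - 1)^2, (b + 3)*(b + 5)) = 1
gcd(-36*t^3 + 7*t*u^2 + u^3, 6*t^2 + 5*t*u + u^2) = 3*t + u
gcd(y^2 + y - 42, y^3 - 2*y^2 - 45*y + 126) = y^2 + y - 42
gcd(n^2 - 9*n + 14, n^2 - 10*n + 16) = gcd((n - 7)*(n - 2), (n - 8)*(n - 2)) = n - 2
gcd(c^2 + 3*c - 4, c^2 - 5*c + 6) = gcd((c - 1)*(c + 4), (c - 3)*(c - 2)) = 1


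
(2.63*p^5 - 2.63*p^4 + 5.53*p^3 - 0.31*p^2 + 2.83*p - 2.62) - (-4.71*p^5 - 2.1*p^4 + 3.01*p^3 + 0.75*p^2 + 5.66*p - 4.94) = 7.34*p^5 - 0.53*p^4 + 2.52*p^3 - 1.06*p^2 - 2.83*p + 2.32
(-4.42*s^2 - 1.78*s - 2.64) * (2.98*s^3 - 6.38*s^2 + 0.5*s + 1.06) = -13.1716*s^5 + 22.8952*s^4 + 1.2792*s^3 + 11.268*s^2 - 3.2068*s - 2.7984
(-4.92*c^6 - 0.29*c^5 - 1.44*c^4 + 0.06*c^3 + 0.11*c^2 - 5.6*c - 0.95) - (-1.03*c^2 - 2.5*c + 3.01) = -4.92*c^6 - 0.29*c^5 - 1.44*c^4 + 0.06*c^3 + 1.14*c^2 - 3.1*c - 3.96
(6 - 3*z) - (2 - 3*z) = 4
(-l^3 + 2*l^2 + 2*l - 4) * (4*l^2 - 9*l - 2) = -4*l^5 + 17*l^4 - 8*l^3 - 38*l^2 + 32*l + 8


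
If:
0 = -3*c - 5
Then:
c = -5/3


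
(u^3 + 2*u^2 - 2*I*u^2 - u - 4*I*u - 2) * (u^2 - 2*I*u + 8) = u^5 + 2*u^4 - 4*I*u^4 + 3*u^3 - 8*I*u^3 + 6*u^2 - 14*I*u^2 - 8*u - 28*I*u - 16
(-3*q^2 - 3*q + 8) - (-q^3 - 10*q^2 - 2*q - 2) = q^3 + 7*q^2 - q + 10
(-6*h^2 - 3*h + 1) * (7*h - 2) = -42*h^3 - 9*h^2 + 13*h - 2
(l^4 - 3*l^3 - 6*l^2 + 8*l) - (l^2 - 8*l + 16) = l^4 - 3*l^3 - 7*l^2 + 16*l - 16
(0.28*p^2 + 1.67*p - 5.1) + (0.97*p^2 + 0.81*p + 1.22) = 1.25*p^2 + 2.48*p - 3.88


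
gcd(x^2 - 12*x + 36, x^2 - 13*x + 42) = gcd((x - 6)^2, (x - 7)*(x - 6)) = x - 6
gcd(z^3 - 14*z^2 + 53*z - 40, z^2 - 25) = z - 5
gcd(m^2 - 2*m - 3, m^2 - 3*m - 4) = m + 1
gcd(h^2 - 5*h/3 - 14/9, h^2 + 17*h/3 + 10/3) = h + 2/3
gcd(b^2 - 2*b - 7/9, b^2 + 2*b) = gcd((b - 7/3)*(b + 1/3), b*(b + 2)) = 1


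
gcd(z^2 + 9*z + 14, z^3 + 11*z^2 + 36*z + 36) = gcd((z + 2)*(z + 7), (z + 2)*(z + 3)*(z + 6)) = z + 2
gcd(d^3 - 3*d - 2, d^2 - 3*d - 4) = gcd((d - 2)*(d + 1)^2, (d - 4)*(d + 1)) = d + 1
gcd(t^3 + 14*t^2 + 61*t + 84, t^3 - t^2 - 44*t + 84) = t + 7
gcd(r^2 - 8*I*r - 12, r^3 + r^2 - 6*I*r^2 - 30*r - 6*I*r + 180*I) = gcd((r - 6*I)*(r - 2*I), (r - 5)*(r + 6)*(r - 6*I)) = r - 6*I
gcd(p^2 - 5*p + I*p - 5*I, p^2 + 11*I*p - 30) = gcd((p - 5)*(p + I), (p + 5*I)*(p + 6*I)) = 1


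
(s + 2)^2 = s^2 + 4*s + 4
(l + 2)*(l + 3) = l^2 + 5*l + 6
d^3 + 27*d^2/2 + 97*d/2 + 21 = (d + 1/2)*(d + 6)*(d + 7)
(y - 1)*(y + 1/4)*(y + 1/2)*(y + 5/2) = y^4 + 9*y^3/4 - 5*y^2/4 - 27*y/16 - 5/16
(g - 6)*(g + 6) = g^2 - 36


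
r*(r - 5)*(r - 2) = r^3 - 7*r^2 + 10*r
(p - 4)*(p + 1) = p^2 - 3*p - 4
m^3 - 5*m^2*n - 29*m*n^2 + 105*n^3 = (m - 7*n)*(m - 3*n)*(m + 5*n)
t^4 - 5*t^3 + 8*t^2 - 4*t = t*(t - 2)^2*(t - 1)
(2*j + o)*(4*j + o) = 8*j^2 + 6*j*o + o^2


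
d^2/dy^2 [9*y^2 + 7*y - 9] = 18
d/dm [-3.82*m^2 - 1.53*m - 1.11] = -7.64*m - 1.53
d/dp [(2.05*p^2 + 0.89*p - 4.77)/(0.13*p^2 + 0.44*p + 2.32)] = (0.7863*p^2 + 10.7522*p + 4.1636)/(0.0169*p^4 + 0.1144*p^3 + 0.7968*p^2 + 2.0416*p + 5.3824)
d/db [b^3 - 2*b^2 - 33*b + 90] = 3*b^2 - 4*b - 33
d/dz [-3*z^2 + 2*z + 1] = 2 - 6*z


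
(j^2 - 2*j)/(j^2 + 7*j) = (j - 2)/(j + 7)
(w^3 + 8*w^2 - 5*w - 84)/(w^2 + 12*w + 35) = (w^2 + w - 12)/(w + 5)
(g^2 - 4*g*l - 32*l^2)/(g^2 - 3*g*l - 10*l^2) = (-g^2 + 4*g*l + 32*l^2)/(-g^2 + 3*g*l + 10*l^2)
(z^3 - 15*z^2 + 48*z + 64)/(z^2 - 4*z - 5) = (z^2 - 16*z + 64)/(z - 5)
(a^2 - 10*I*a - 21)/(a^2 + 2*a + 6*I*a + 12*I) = (a^2 - 10*I*a - 21)/(a^2 + a*(2 + 6*I) + 12*I)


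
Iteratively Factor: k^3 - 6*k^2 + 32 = (k + 2)*(k^2 - 8*k + 16) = (k - 4)*(k + 2)*(k - 4)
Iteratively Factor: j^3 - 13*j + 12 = (j - 1)*(j^2 + j - 12) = (j - 1)*(j + 4)*(j - 3)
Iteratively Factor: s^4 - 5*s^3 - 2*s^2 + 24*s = (s)*(s^3 - 5*s^2 - 2*s + 24) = s*(s - 3)*(s^2 - 2*s - 8) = s*(s - 4)*(s - 3)*(s + 2)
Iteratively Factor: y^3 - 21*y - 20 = (y + 4)*(y^2 - 4*y - 5) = (y + 1)*(y + 4)*(y - 5)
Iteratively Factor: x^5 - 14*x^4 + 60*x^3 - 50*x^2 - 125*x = (x)*(x^4 - 14*x^3 + 60*x^2 - 50*x - 125) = x*(x - 5)*(x^3 - 9*x^2 + 15*x + 25) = x*(x - 5)^2*(x^2 - 4*x - 5) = x*(x - 5)^2*(x + 1)*(x - 5)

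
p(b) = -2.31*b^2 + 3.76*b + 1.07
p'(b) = 3.76 - 4.62*b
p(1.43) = 1.72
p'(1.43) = -2.85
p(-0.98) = -4.83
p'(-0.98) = 8.29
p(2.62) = -4.94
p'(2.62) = -8.34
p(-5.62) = -93.02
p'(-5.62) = 29.72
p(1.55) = 1.35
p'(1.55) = -3.40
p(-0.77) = -3.19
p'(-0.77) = 7.32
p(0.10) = 1.42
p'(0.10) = 3.30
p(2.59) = -4.69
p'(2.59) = -8.21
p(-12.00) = -376.69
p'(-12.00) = 59.20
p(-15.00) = -575.08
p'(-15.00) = 73.06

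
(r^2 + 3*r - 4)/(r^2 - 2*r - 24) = (r - 1)/(r - 6)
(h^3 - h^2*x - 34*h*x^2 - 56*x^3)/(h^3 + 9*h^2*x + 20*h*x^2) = (h^2 - 5*h*x - 14*x^2)/(h*(h + 5*x))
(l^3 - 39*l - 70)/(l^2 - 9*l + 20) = (l^3 - 39*l - 70)/(l^2 - 9*l + 20)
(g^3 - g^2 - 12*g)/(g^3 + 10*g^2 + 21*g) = (g - 4)/(g + 7)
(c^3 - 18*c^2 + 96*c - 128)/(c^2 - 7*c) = (c^3 - 18*c^2 + 96*c - 128)/(c*(c - 7))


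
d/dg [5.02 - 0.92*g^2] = -1.84*g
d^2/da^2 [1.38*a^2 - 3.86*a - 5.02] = 2.76000000000000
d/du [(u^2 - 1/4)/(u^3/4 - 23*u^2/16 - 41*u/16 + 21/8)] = 4*(-16*u^4 - 152*u^2 + 290*u - 41)/(16*u^6 - 184*u^5 + 201*u^4 + 2222*u^3 - 251*u^2 - 3444*u + 1764)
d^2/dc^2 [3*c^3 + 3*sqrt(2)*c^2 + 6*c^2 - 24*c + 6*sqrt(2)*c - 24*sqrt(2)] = 18*c + 6*sqrt(2) + 12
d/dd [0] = 0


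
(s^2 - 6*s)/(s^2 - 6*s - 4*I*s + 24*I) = s/(s - 4*I)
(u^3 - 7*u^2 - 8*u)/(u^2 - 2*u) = (u^2 - 7*u - 8)/(u - 2)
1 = 1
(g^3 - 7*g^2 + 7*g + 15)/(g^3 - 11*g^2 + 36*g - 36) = (g^2 - 4*g - 5)/(g^2 - 8*g + 12)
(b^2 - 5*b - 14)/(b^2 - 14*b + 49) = (b + 2)/(b - 7)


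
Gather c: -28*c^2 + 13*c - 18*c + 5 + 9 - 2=-28*c^2 - 5*c + 12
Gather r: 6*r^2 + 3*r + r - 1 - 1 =6*r^2 + 4*r - 2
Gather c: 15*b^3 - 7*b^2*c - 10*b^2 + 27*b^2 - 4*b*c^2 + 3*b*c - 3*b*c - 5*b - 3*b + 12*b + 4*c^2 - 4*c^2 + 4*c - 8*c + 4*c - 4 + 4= 15*b^3 - 7*b^2*c + 17*b^2 - 4*b*c^2 + 4*b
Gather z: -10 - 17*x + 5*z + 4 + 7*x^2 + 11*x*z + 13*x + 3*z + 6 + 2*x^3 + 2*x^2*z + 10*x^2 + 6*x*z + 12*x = 2*x^3 + 17*x^2 + 8*x + z*(2*x^2 + 17*x + 8)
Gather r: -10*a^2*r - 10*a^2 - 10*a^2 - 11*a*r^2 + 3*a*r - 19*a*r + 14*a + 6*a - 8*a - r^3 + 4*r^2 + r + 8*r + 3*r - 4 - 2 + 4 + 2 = -20*a^2 + 12*a - r^3 + r^2*(4 - 11*a) + r*(-10*a^2 - 16*a + 12)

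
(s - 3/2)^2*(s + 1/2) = s^3 - 5*s^2/2 + 3*s/4 + 9/8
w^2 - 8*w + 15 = (w - 5)*(w - 3)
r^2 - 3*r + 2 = (r - 2)*(r - 1)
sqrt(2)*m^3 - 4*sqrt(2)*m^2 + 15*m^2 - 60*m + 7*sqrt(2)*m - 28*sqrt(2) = (m - 4)*(m + 7*sqrt(2))*(sqrt(2)*m + 1)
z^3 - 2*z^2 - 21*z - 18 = (z - 6)*(z + 1)*(z + 3)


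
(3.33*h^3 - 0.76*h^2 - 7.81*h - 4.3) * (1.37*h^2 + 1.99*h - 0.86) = 4.5621*h^5 + 5.5855*h^4 - 15.0759*h^3 - 20.7793*h^2 - 1.8404*h + 3.698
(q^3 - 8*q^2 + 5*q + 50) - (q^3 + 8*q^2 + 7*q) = -16*q^2 - 2*q + 50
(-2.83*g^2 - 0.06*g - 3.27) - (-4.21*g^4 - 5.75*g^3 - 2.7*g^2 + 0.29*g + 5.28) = 4.21*g^4 + 5.75*g^3 - 0.13*g^2 - 0.35*g - 8.55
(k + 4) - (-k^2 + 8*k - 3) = k^2 - 7*k + 7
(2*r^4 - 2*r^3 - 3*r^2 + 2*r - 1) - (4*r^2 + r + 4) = 2*r^4 - 2*r^3 - 7*r^2 + r - 5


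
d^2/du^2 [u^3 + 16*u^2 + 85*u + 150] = 6*u + 32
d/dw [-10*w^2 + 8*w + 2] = 8 - 20*w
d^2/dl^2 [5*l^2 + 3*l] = 10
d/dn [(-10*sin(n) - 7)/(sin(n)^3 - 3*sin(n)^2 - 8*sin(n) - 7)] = (20*sin(n)^3 - 9*sin(n)^2 - 42*sin(n) + 14)*cos(n)/(sin(n)^3 - 3*sin(n)^2 - 8*sin(n) - 7)^2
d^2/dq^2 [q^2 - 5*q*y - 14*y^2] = 2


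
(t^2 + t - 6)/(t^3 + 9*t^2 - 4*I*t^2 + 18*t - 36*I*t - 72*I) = (t - 2)/(t^2 + t*(6 - 4*I) - 24*I)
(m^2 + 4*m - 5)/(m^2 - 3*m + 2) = (m + 5)/(m - 2)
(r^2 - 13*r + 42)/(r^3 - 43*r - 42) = (r - 6)/(r^2 + 7*r + 6)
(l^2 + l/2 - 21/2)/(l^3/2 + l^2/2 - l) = (2*l^2 + l - 21)/(l*(l^2 + l - 2))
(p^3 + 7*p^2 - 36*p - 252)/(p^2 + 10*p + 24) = (p^2 + p - 42)/(p + 4)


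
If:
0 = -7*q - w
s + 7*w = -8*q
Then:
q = -w/7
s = -41*w/7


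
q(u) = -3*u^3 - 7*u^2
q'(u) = -9*u^2 - 14*u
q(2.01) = -52.64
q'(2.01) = -64.50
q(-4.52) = 134.02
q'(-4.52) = -120.59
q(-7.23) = 767.89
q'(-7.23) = -369.24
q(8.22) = -2139.22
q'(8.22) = -723.20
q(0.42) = -1.46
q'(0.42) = -7.47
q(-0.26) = -0.42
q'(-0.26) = 3.03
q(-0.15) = -0.15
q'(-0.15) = 1.90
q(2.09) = -57.96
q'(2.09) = -68.57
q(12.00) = -6192.00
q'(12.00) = -1464.00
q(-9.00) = 1620.00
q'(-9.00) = -603.00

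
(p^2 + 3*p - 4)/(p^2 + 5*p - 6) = (p + 4)/(p + 6)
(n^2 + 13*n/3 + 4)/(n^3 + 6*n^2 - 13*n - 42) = (n^2 + 13*n/3 + 4)/(n^3 + 6*n^2 - 13*n - 42)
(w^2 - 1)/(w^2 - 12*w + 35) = (w^2 - 1)/(w^2 - 12*w + 35)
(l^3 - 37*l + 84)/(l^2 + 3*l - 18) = (l^2 + 3*l - 28)/(l + 6)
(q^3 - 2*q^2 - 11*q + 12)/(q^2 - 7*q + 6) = (q^2 - q - 12)/(q - 6)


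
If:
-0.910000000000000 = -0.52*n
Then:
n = 1.75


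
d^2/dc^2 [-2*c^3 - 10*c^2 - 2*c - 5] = -12*c - 20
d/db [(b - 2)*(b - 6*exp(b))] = b - (b - 2)*(6*exp(b) - 1) - 6*exp(b)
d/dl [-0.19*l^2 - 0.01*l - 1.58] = -0.38*l - 0.01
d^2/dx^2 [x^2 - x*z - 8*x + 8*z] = 2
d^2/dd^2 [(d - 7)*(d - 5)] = 2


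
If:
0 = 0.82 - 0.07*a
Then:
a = 11.71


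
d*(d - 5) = d^2 - 5*d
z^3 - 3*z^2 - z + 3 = (z - 3)*(z - 1)*(z + 1)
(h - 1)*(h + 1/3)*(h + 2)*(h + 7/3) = h^4 + 11*h^3/3 + 13*h^2/9 - 41*h/9 - 14/9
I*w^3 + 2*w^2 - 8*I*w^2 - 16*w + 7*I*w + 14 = (w - 7)*(w - 2*I)*(I*w - I)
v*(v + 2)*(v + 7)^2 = v^4 + 16*v^3 + 77*v^2 + 98*v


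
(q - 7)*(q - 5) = q^2 - 12*q + 35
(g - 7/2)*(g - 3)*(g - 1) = g^3 - 15*g^2/2 + 17*g - 21/2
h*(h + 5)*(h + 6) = h^3 + 11*h^2 + 30*h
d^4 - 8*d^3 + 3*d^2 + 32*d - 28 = (d - 7)*(d - 2)*(d - 1)*(d + 2)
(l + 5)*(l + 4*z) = l^2 + 4*l*z + 5*l + 20*z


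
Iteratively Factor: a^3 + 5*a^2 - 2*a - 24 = (a - 2)*(a^2 + 7*a + 12) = (a - 2)*(a + 4)*(a + 3)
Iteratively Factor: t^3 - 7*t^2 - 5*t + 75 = (t - 5)*(t^2 - 2*t - 15) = (t - 5)^2*(t + 3)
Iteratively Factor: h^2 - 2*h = (h - 2)*(h)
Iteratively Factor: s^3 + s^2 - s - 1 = (s + 1)*(s^2 - 1) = (s - 1)*(s + 1)*(s + 1)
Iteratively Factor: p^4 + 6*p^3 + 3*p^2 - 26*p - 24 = (p + 3)*(p^3 + 3*p^2 - 6*p - 8) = (p + 1)*(p + 3)*(p^2 + 2*p - 8) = (p + 1)*(p + 3)*(p + 4)*(p - 2)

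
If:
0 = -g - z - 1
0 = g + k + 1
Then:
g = -z - 1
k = z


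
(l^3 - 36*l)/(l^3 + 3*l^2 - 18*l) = (l - 6)/(l - 3)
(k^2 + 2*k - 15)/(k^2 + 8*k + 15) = (k - 3)/(k + 3)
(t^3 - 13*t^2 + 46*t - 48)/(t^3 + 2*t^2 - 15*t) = (t^2 - 10*t + 16)/(t*(t + 5))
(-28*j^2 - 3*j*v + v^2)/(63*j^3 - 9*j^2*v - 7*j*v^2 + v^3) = (4*j + v)/(-9*j^2 + v^2)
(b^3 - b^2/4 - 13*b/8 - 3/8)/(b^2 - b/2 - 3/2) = b + 1/4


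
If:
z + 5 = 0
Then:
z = -5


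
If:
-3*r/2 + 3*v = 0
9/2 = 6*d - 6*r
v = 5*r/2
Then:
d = 3/4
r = 0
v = 0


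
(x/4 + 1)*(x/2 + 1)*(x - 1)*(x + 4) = x^4/8 + 9*x^3/8 + 11*x^2/4 - 4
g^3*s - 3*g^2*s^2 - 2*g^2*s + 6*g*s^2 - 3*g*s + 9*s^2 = (g - 3)*(g - 3*s)*(g*s + s)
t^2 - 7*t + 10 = (t - 5)*(t - 2)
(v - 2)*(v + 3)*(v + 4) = v^3 + 5*v^2 - 2*v - 24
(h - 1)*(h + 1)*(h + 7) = h^3 + 7*h^2 - h - 7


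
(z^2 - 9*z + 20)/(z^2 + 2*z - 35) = (z - 4)/(z + 7)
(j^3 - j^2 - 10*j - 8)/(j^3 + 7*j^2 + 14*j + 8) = (j - 4)/(j + 4)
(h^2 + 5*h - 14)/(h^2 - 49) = (h - 2)/(h - 7)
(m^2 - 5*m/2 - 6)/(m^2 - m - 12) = (m + 3/2)/(m + 3)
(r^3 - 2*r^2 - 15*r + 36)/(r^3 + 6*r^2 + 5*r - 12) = (r^2 - 6*r + 9)/(r^2 + 2*r - 3)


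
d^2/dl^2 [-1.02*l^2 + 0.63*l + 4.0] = -2.04000000000000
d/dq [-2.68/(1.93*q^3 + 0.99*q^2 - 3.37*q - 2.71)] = (15.5172*q^2 + 5.3064*q - 9.0316)/(1.93*q^3 + 0.99*q^2 - 3.37*q - 2.71)^2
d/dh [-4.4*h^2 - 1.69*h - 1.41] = -8.8*h - 1.69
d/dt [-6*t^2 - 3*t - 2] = -12*t - 3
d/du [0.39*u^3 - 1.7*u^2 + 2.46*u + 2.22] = 1.17*u^2 - 3.4*u + 2.46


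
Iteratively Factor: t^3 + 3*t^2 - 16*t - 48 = (t + 3)*(t^2 - 16) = (t - 4)*(t + 3)*(t + 4)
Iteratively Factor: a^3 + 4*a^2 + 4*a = (a + 2)*(a^2 + 2*a) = (a + 2)^2*(a)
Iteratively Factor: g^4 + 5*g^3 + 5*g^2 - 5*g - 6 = (g + 1)*(g^3 + 4*g^2 + g - 6) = (g + 1)*(g + 2)*(g^2 + 2*g - 3) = (g + 1)*(g + 2)*(g + 3)*(g - 1)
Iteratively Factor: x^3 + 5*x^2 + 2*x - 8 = (x + 2)*(x^2 + 3*x - 4) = (x + 2)*(x + 4)*(x - 1)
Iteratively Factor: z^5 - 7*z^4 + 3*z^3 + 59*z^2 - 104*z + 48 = (z - 1)*(z^4 - 6*z^3 - 3*z^2 + 56*z - 48) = (z - 1)^2*(z^3 - 5*z^2 - 8*z + 48) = (z - 4)*(z - 1)^2*(z^2 - z - 12) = (z - 4)^2*(z - 1)^2*(z + 3)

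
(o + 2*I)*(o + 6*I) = o^2 + 8*I*o - 12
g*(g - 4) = g^2 - 4*g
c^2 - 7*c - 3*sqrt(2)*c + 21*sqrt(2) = (c - 7)*(c - 3*sqrt(2))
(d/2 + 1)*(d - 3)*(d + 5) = d^3/2 + 2*d^2 - 11*d/2 - 15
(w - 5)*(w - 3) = w^2 - 8*w + 15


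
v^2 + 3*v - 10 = (v - 2)*(v + 5)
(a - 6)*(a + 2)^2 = a^3 - 2*a^2 - 20*a - 24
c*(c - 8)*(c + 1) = c^3 - 7*c^2 - 8*c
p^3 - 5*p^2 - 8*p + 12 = (p - 6)*(p - 1)*(p + 2)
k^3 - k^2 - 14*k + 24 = (k - 3)*(k - 2)*(k + 4)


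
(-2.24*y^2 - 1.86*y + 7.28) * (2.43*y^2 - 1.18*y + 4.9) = -5.4432*y^4 - 1.8766*y^3 + 8.9092*y^2 - 17.7044*y + 35.672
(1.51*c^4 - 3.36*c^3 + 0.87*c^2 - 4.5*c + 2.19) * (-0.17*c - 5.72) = -0.2567*c^5 - 8.066*c^4 + 19.0713*c^3 - 4.2114*c^2 + 25.3677*c - 12.5268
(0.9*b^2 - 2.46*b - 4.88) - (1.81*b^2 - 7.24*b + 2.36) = -0.91*b^2 + 4.78*b - 7.24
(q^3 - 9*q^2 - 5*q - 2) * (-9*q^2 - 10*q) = -9*q^5 + 71*q^4 + 135*q^3 + 68*q^2 + 20*q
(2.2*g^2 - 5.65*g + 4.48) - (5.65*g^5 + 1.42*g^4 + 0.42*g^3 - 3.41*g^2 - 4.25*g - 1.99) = -5.65*g^5 - 1.42*g^4 - 0.42*g^3 + 5.61*g^2 - 1.4*g + 6.47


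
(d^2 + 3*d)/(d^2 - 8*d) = (d + 3)/(d - 8)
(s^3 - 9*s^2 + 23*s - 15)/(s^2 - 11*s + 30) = (s^2 - 4*s + 3)/(s - 6)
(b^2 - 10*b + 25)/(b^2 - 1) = (b^2 - 10*b + 25)/(b^2 - 1)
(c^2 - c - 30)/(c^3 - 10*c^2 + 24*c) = (c + 5)/(c*(c - 4))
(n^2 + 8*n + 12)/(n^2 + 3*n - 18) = (n + 2)/(n - 3)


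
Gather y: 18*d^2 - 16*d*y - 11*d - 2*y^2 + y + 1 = 18*d^2 - 11*d - 2*y^2 + y*(1 - 16*d) + 1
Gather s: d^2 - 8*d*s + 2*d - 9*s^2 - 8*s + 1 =d^2 + 2*d - 9*s^2 + s*(-8*d - 8) + 1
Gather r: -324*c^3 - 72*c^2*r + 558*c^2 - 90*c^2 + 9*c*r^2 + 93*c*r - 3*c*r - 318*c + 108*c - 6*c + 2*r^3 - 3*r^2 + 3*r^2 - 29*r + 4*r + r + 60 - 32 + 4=-324*c^3 + 468*c^2 + 9*c*r^2 - 216*c + 2*r^3 + r*(-72*c^2 + 90*c - 24) + 32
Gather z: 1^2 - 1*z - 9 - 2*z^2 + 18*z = -2*z^2 + 17*z - 8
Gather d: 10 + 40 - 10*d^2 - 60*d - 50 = -10*d^2 - 60*d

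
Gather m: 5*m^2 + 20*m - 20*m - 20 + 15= 5*m^2 - 5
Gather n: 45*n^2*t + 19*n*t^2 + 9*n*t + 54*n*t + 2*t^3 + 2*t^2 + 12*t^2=45*n^2*t + n*(19*t^2 + 63*t) + 2*t^3 + 14*t^2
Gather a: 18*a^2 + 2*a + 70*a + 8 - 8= 18*a^2 + 72*a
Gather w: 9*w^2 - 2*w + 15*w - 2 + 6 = 9*w^2 + 13*w + 4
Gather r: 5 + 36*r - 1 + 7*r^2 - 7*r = 7*r^2 + 29*r + 4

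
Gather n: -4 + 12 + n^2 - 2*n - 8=n^2 - 2*n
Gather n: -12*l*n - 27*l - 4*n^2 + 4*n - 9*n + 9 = -27*l - 4*n^2 + n*(-12*l - 5) + 9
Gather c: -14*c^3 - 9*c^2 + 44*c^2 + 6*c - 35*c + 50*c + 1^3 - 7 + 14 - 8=-14*c^3 + 35*c^2 + 21*c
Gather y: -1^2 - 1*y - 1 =-y - 2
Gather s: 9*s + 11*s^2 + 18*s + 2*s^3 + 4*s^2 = 2*s^3 + 15*s^2 + 27*s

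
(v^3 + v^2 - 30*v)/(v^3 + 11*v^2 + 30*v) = (v - 5)/(v + 5)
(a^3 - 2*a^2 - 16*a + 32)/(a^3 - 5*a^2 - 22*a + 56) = (a - 4)/(a - 7)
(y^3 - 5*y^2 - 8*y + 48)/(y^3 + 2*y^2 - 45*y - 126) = (y^2 - 8*y + 16)/(y^2 - y - 42)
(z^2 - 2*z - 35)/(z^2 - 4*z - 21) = (z + 5)/(z + 3)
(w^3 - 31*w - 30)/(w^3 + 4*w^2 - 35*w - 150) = (w + 1)/(w + 5)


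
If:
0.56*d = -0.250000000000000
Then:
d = -0.45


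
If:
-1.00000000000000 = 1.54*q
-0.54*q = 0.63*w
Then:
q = -0.65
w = 0.56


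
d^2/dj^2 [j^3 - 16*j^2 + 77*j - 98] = 6*j - 32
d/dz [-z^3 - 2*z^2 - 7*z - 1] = -3*z^2 - 4*z - 7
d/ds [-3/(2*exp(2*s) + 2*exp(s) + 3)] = (12*exp(s) + 6)*exp(s)/(2*exp(2*s) + 2*exp(s) + 3)^2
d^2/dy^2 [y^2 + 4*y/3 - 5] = 2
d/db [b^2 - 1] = 2*b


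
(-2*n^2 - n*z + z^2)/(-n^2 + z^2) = (-2*n + z)/(-n + z)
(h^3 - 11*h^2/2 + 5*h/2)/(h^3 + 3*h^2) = (2*h^2 - 11*h + 5)/(2*h*(h + 3))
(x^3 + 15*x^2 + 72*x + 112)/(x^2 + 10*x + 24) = (x^2 + 11*x + 28)/(x + 6)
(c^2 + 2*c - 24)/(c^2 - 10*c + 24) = (c + 6)/(c - 6)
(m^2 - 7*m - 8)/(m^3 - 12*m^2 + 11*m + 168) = (m + 1)/(m^2 - 4*m - 21)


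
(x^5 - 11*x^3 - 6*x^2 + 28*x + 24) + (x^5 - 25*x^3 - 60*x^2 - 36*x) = 2*x^5 - 36*x^3 - 66*x^2 - 8*x + 24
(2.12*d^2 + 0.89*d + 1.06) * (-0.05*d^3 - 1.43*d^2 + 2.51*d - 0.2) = -0.106*d^5 - 3.0761*d^4 + 3.9955*d^3 + 0.2941*d^2 + 2.4826*d - 0.212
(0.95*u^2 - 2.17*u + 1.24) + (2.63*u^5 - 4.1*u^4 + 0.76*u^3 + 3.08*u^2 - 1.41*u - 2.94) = 2.63*u^5 - 4.1*u^4 + 0.76*u^3 + 4.03*u^2 - 3.58*u - 1.7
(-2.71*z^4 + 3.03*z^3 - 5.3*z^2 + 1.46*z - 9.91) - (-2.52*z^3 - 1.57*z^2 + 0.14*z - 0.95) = -2.71*z^4 + 5.55*z^3 - 3.73*z^2 + 1.32*z - 8.96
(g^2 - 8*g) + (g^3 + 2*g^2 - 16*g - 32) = g^3 + 3*g^2 - 24*g - 32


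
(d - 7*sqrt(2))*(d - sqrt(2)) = d^2 - 8*sqrt(2)*d + 14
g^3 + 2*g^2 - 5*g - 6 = (g - 2)*(g + 1)*(g + 3)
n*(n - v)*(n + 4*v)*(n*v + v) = n^4*v + 3*n^3*v^2 + n^3*v - 4*n^2*v^3 + 3*n^2*v^2 - 4*n*v^3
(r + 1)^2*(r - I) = r^3 + 2*r^2 - I*r^2 + r - 2*I*r - I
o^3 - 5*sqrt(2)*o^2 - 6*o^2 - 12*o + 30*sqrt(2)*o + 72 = (o - 6)*(o - 6*sqrt(2))*(o + sqrt(2))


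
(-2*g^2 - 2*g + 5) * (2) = -4*g^2 - 4*g + 10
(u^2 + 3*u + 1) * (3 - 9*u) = -9*u^3 - 24*u^2 + 3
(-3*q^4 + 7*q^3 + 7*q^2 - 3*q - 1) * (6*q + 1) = -18*q^5 + 39*q^4 + 49*q^3 - 11*q^2 - 9*q - 1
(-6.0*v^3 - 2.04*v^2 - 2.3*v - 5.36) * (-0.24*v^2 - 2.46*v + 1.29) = 1.44*v^5 + 15.2496*v^4 - 2.1696*v^3 + 4.3128*v^2 + 10.2186*v - 6.9144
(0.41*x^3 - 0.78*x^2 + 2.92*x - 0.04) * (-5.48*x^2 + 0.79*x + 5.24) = -2.2468*x^5 + 4.5983*x^4 - 14.4694*x^3 - 1.5612*x^2 + 15.2692*x - 0.2096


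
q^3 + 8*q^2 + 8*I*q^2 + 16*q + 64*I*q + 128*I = (q + 4)^2*(q + 8*I)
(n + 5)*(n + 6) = n^2 + 11*n + 30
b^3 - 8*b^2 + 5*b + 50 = (b - 5)^2*(b + 2)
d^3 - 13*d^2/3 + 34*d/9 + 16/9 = (d - 8/3)*(d - 2)*(d + 1/3)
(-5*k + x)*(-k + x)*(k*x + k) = 5*k^3*x + 5*k^3 - 6*k^2*x^2 - 6*k^2*x + k*x^3 + k*x^2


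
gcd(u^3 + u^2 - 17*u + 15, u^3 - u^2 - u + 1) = u - 1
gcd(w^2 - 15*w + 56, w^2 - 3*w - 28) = w - 7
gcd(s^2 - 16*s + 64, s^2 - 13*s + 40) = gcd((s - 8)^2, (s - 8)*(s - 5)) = s - 8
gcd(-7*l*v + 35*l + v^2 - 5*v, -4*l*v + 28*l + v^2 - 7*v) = 1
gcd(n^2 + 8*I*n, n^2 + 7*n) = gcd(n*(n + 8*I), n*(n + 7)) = n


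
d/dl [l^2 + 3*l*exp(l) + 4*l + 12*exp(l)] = 3*l*exp(l) + 2*l + 15*exp(l) + 4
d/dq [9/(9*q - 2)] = -81/(9*q - 2)^2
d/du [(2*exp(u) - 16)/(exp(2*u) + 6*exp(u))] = 2*(-exp(2*u) + 16*exp(u) + 48)*exp(-u)/(exp(2*u) + 12*exp(u) + 36)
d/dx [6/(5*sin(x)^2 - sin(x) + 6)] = 6*(1 - 10*sin(x))*cos(x)/(5*sin(x)^2 - sin(x) + 6)^2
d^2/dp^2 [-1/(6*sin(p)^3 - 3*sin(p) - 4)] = 3*(-108*sin(p)^6 + 156*sin(p)^4 - 72*sin(p)^3 - 39*sin(p)^2 + 52*sin(p) + 6)/(-6*sin(p)^3 + 3*sin(p) + 4)^3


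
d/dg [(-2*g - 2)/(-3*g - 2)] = -2/(3*g + 2)^2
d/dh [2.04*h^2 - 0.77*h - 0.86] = 4.08*h - 0.77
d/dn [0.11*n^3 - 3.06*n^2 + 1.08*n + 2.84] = 0.33*n^2 - 6.12*n + 1.08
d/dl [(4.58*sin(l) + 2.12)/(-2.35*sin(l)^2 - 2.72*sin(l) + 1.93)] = (10.763*sin(l)^2 + 9.964*sin(l) + 14.6058)*cos(l)/(5.5225*sin(l)^4 + 12.784*sin(l)^3 - 1.6726*sin(l)^2 - 10.4992*sin(l) + 3.7249)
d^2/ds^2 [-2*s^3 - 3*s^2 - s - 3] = -12*s - 6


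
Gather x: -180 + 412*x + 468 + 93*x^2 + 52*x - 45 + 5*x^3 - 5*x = 5*x^3 + 93*x^2 + 459*x + 243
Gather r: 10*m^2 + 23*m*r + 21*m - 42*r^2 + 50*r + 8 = 10*m^2 + 21*m - 42*r^2 + r*(23*m + 50) + 8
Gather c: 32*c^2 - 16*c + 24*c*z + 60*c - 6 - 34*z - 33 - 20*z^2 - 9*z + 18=32*c^2 + c*(24*z + 44) - 20*z^2 - 43*z - 21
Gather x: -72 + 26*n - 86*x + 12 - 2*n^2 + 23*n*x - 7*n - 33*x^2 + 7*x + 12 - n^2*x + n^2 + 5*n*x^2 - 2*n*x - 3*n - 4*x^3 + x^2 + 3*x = -n^2 + 16*n - 4*x^3 + x^2*(5*n - 32) + x*(-n^2 + 21*n - 76) - 48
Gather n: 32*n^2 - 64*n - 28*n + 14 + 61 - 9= 32*n^2 - 92*n + 66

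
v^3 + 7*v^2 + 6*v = v*(v + 1)*(v + 6)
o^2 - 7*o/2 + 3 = (o - 2)*(o - 3/2)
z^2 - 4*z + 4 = (z - 2)^2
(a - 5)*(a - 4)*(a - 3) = a^3 - 12*a^2 + 47*a - 60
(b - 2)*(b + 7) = b^2 + 5*b - 14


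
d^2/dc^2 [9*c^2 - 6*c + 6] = 18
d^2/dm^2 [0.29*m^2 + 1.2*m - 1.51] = 0.580000000000000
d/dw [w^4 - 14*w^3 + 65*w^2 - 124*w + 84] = 4*w^3 - 42*w^2 + 130*w - 124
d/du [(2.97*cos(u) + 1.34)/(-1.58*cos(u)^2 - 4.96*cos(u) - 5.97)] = (-4.6926*cos(u)^2 - 4.2344*cos(u) + 11.0845)*sin(u)/(2.4964*cos(u)^4 + 15.6736*cos(u)^3 + 43.4668*cos(u)^2 + 59.2224*cos(u) + 35.6409)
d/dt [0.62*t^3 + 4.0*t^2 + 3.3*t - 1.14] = 1.86*t^2 + 8.0*t + 3.3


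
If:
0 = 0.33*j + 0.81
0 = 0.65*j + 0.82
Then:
No Solution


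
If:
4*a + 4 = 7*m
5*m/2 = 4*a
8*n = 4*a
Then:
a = 5/9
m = 8/9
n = 5/18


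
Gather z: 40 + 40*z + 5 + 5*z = 45*z + 45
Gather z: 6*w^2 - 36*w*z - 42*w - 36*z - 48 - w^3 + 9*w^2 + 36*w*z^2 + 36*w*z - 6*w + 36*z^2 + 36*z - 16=-w^3 + 15*w^2 - 48*w + z^2*(36*w + 36) - 64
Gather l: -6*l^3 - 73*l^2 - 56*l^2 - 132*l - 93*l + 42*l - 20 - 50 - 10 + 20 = -6*l^3 - 129*l^2 - 183*l - 60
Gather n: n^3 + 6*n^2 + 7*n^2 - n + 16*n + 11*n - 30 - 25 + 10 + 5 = n^3 + 13*n^2 + 26*n - 40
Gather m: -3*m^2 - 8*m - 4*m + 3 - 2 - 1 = -3*m^2 - 12*m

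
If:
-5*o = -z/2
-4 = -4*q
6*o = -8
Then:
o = -4/3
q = 1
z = -40/3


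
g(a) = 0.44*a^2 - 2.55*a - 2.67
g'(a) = 0.88*a - 2.55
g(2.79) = -6.36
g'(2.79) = -0.09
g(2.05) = -6.05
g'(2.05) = -0.75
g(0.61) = -4.06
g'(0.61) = -2.01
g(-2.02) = 4.28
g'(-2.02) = -4.33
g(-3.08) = 9.36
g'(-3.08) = -5.26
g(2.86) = -6.36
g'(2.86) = -0.03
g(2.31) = -6.21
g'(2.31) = -0.52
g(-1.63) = 2.66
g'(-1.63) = -3.98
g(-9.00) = 55.92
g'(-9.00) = -10.47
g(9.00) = 10.02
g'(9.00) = 5.37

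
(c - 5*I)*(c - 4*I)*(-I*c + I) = -I*c^3 - 9*c^2 + I*c^2 + 9*c + 20*I*c - 20*I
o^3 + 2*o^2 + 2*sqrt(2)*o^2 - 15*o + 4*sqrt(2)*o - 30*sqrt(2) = (o - 3)*(o + 5)*(o + 2*sqrt(2))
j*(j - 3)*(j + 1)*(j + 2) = j^4 - 7*j^2 - 6*j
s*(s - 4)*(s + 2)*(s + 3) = s^4 + s^3 - 14*s^2 - 24*s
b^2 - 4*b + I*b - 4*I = (b - 4)*(b + I)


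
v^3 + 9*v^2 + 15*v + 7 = (v + 1)^2*(v + 7)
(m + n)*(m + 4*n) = m^2 + 5*m*n + 4*n^2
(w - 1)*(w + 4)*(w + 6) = w^3 + 9*w^2 + 14*w - 24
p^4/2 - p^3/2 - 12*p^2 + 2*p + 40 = (p/2 + 1)*(p - 5)*(p - 2)*(p + 4)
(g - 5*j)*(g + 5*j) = g^2 - 25*j^2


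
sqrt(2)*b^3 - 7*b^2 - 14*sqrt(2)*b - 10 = (b - 5*sqrt(2))*(b + sqrt(2))*(sqrt(2)*b + 1)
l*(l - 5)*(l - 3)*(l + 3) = l^4 - 5*l^3 - 9*l^2 + 45*l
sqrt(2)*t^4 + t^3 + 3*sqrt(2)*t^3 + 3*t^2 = t^2*(t + 3)*(sqrt(2)*t + 1)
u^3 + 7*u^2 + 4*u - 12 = (u - 1)*(u + 2)*(u + 6)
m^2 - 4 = (m - 2)*(m + 2)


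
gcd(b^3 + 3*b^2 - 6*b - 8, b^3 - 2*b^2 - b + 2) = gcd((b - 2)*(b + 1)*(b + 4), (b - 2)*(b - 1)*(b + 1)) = b^2 - b - 2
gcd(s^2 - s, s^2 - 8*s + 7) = s - 1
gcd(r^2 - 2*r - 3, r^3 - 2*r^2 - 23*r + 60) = r - 3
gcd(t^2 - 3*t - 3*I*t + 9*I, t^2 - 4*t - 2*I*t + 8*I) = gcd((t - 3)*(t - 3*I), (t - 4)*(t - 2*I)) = 1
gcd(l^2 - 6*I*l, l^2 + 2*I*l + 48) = l - 6*I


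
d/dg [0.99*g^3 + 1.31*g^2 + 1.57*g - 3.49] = 2.97*g^2 + 2.62*g + 1.57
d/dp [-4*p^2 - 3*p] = -8*p - 3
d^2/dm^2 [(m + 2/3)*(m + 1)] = 2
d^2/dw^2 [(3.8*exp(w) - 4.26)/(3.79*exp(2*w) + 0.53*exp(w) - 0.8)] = (54.58358*exp(4*w) - 252.397324*exp(3*w) + 43.458414*exp(2*w) - 51.250714*exp(w) + 0.62576)*exp(w)/(54.439939*exp(6*w) + 22.838919*exp(5*w) - 31.280007*exp(4*w) - 9.492883*exp(3*w) + 6.60264*exp(2*w) + 1.0176*exp(w) - 0.512)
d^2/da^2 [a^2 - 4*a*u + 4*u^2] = 2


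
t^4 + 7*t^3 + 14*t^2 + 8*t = t*(t + 1)*(t + 2)*(t + 4)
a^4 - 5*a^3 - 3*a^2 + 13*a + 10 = (a - 5)*(a - 2)*(a + 1)^2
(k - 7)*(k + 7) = k^2 - 49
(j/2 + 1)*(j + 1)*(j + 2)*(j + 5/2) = j^4/2 + 15*j^3/4 + 41*j^2/4 + 12*j + 5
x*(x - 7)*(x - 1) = x^3 - 8*x^2 + 7*x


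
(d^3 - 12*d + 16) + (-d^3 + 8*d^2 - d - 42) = 8*d^2 - 13*d - 26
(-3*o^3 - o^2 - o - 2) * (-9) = 27*o^3 + 9*o^2 + 9*o + 18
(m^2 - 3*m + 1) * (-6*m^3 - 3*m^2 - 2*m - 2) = -6*m^5 + 15*m^4 + m^3 + m^2 + 4*m - 2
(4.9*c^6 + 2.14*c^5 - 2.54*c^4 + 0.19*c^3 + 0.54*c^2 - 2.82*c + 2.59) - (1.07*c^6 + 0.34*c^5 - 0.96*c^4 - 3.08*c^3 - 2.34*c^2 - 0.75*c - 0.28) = 3.83*c^6 + 1.8*c^5 - 1.58*c^4 + 3.27*c^3 + 2.88*c^2 - 2.07*c + 2.87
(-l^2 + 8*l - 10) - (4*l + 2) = -l^2 + 4*l - 12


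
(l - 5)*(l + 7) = l^2 + 2*l - 35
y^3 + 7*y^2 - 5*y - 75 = (y - 3)*(y + 5)^2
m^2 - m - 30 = (m - 6)*(m + 5)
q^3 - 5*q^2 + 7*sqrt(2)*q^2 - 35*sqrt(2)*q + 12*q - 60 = (q - 5)*(q + sqrt(2))*(q + 6*sqrt(2))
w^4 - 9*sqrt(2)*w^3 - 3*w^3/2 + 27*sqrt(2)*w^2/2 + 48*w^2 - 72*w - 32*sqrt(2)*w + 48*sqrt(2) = (w - 3/2)*(w - 4*sqrt(2))^2*(w - sqrt(2))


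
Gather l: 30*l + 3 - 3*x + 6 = 30*l - 3*x + 9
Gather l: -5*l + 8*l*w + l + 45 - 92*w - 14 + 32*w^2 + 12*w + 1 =l*(8*w - 4) + 32*w^2 - 80*w + 32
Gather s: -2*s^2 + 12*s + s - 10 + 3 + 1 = -2*s^2 + 13*s - 6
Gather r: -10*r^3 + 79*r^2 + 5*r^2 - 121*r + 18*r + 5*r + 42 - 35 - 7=-10*r^3 + 84*r^2 - 98*r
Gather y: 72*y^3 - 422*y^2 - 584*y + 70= 72*y^3 - 422*y^2 - 584*y + 70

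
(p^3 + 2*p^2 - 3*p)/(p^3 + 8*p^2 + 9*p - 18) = p/(p + 6)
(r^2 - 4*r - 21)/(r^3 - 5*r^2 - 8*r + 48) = (r - 7)/(r^2 - 8*r + 16)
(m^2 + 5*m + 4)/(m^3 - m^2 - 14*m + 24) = (m + 1)/(m^2 - 5*m + 6)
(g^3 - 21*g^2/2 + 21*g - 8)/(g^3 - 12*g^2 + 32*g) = (g^2 - 5*g/2 + 1)/(g*(g - 4))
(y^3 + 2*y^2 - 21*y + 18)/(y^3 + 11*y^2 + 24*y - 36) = (y - 3)/(y + 6)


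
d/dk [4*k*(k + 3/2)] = 8*k + 6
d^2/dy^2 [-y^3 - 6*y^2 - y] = -6*y - 12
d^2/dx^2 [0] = 0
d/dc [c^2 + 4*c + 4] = 2*c + 4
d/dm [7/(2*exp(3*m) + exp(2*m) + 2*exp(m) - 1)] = 14*(-3*exp(2*m) - exp(m) - 1)*exp(m)/(2*exp(3*m) + exp(2*m) + 2*exp(m) - 1)^2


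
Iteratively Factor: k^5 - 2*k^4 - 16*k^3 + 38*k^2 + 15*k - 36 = (k + 4)*(k^4 - 6*k^3 + 8*k^2 + 6*k - 9) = (k - 3)*(k + 4)*(k^3 - 3*k^2 - k + 3) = (k - 3)*(k - 1)*(k + 4)*(k^2 - 2*k - 3) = (k - 3)^2*(k - 1)*(k + 4)*(k + 1)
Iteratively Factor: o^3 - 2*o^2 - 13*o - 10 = (o + 1)*(o^2 - 3*o - 10) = (o + 1)*(o + 2)*(o - 5)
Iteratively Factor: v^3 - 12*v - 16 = (v + 2)*(v^2 - 2*v - 8) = (v - 4)*(v + 2)*(v + 2)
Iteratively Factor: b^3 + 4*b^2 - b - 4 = (b - 1)*(b^2 + 5*b + 4) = (b - 1)*(b + 4)*(b + 1)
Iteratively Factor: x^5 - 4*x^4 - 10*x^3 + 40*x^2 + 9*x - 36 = (x - 3)*(x^4 - x^3 - 13*x^2 + x + 12) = (x - 3)*(x + 1)*(x^3 - 2*x^2 - 11*x + 12) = (x - 4)*(x - 3)*(x + 1)*(x^2 + 2*x - 3) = (x - 4)*(x - 3)*(x + 1)*(x + 3)*(x - 1)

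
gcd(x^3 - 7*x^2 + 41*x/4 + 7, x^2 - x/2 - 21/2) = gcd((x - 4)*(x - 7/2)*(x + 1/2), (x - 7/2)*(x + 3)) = x - 7/2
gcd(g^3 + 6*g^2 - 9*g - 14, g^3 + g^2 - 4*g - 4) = g^2 - g - 2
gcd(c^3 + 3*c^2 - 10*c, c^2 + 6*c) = c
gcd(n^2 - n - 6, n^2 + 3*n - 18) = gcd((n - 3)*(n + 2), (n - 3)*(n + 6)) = n - 3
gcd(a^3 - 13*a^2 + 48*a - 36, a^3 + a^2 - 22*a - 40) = 1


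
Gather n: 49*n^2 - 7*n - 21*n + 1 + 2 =49*n^2 - 28*n + 3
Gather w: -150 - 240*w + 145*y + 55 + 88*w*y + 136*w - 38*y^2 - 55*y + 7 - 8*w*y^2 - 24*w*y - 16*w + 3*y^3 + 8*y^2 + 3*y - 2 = w*(-8*y^2 + 64*y - 120) + 3*y^3 - 30*y^2 + 93*y - 90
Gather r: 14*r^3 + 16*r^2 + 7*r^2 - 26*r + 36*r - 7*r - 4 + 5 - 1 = 14*r^3 + 23*r^2 + 3*r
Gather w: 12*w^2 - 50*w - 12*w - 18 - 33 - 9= 12*w^2 - 62*w - 60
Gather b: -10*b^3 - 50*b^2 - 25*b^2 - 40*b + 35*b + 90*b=-10*b^3 - 75*b^2 + 85*b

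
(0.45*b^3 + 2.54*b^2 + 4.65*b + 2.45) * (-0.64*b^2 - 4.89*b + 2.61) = -0.288*b^5 - 3.8261*b^4 - 14.2221*b^3 - 17.6771*b^2 + 0.156000000000001*b + 6.3945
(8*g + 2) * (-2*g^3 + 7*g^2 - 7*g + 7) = -16*g^4 + 52*g^3 - 42*g^2 + 42*g + 14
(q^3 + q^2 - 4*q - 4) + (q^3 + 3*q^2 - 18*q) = 2*q^3 + 4*q^2 - 22*q - 4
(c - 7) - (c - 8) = 1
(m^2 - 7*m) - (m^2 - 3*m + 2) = -4*m - 2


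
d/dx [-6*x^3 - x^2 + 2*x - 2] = -18*x^2 - 2*x + 2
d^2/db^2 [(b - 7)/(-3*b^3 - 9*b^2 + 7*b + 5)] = 2*(-(b - 7)*(9*b^2 + 18*b - 7)^2 + (9*b^2 + 18*b + 9*(b - 7)*(b + 1) - 7)*(3*b^3 + 9*b^2 - 7*b - 5))/(3*b^3 + 9*b^2 - 7*b - 5)^3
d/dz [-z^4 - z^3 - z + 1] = -4*z^3 - 3*z^2 - 1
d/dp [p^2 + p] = 2*p + 1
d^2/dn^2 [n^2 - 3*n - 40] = 2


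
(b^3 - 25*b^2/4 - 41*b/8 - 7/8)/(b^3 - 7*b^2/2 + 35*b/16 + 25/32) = 4*(2*b^2 - 13*b - 7)/(8*b^2 - 30*b + 25)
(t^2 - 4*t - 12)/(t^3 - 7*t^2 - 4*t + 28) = (t - 6)/(t^2 - 9*t + 14)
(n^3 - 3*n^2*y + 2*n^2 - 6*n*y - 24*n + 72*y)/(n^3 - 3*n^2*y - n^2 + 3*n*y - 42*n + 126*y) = (n - 4)/(n - 7)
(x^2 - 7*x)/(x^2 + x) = (x - 7)/(x + 1)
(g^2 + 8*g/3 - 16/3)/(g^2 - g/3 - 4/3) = (g + 4)/(g + 1)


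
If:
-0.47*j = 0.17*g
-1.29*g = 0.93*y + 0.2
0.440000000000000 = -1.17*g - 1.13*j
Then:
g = -0.58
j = 0.21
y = 0.59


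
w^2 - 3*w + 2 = (w - 2)*(w - 1)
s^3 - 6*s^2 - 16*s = s*(s - 8)*(s + 2)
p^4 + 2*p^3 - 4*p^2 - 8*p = p*(p - 2)*(p + 2)^2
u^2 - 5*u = u*(u - 5)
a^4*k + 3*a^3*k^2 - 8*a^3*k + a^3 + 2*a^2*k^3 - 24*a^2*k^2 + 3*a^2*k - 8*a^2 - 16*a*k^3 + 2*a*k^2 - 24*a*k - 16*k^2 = (a - 8)*(a + k)*(a + 2*k)*(a*k + 1)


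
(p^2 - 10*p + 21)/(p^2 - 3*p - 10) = (-p^2 + 10*p - 21)/(-p^2 + 3*p + 10)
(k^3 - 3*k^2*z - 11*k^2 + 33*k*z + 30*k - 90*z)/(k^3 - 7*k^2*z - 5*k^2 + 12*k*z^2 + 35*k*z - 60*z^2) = (6 - k)/(-k + 4*z)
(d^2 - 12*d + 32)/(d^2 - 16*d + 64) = (d - 4)/(d - 8)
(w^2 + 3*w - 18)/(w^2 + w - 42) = (w^2 + 3*w - 18)/(w^2 + w - 42)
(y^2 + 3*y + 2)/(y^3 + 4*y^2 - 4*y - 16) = (y + 1)/(y^2 + 2*y - 8)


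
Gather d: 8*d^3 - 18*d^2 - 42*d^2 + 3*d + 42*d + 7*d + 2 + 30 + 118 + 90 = 8*d^3 - 60*d^2 + 52*d + 240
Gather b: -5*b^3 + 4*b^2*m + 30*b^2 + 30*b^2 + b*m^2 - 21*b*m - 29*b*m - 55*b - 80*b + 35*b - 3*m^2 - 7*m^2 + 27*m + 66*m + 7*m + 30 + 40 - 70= -5*b^3 + b^2*(4*m + 60) + b*(m^2 - 50*m - 100) - 10*m^2 + 100*m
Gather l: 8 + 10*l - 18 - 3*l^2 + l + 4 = -3*l^2 + 11*l - 6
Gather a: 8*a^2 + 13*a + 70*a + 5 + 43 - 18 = 8*a^2 + 83*a + 30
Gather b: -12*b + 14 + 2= 16 - 12*b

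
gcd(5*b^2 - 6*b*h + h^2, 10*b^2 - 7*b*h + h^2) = 5*b - h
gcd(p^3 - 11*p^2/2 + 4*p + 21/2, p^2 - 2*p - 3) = p^2 - 2*p - 3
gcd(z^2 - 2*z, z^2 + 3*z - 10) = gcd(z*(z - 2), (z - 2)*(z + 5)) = z - 2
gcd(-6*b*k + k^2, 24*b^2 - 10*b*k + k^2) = 6*b - k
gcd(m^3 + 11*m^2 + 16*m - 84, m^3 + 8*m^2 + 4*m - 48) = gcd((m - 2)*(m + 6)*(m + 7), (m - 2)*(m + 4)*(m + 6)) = m^2 + 4*m - 12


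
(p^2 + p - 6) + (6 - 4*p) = p^2 - 3*p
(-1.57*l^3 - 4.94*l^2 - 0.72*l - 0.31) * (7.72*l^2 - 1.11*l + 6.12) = -12.1204*l^5 - 36.3941*l^4 - 9.6834*l^3 - 31.8268*l^2 - 4.0623*l - 1.8972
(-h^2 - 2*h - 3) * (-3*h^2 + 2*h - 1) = 3*h^4 + 4*h^3 + 6*h^2 - 4*h + 3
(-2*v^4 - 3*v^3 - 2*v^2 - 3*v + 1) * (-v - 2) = 2*v^5 + 7*v^4 + 8*v^3 + 7*v^2 + 5*v - 2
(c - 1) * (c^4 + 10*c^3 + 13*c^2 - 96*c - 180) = c^5 + 9*c^4 + 3*c^3 - 109*c^2 - 84*c + 180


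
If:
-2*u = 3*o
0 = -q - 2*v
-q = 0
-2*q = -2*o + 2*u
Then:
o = 0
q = 0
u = 0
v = 0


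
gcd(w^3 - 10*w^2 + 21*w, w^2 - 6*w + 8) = 1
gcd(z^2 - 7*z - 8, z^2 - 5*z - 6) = z + 1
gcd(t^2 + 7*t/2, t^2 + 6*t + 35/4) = t + 7/2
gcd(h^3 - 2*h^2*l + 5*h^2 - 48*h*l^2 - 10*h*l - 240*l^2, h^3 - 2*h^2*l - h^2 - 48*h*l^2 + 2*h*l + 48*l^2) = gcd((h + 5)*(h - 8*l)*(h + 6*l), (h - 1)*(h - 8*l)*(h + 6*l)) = h^2 - 2*h*l - 48*l^2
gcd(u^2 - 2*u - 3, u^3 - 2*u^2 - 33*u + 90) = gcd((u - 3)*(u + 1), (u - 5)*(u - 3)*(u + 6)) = u - 3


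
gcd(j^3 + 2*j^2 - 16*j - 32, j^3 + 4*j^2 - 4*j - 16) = j^2 + 6*j + 8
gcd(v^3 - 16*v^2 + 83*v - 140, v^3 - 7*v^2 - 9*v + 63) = v - 7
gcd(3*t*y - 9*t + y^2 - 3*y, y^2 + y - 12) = y - 3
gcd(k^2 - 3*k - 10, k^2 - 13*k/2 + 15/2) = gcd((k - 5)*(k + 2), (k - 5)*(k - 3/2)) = k - 5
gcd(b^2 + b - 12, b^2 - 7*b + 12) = b - 3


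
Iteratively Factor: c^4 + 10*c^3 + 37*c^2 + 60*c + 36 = (c + 2)*(c^3 + 8*c^2 + 21*c + 18) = (c + 2)*(c + 3)*(c^2 + 5*c + 6) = (c + 2)*(c + 3)^2*(c + 2)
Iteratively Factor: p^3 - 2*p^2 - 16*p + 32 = (p - 2)*(p^2 - 16) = (p - 4)*(p - 2)*(p + 4)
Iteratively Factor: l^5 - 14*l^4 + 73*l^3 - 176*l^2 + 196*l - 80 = (l - 5)*(l^4 - 9*l^3 + 28*l^2 - 36*l + 16) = (l - 5)*(l - 2)*(l^3 - 7*l^2 + 14*l - 8) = (l - 5)*(l - 2)*(l - 1)*(l^2 - 6*l + 8) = (l - 5)*(l - 4)*(l - 2)*(l - 1)*(l - 2)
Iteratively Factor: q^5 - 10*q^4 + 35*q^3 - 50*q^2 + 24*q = (q - 4)*(q^4 - 6*q^3 + 11*q^2 - 6*q) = q*(q - 4)*(q^3 - 6*q^2 + 11*q - 6) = q*(q - 4)*(q - 2)*(q^2 - 4*q + 3) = q*(q - 4)*(q - 3)*(q - 2)*(q - 1)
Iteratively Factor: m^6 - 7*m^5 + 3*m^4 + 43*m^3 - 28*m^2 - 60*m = (m - 2)*(m^5 - 5*m^4 - 7*m^3 + 29*m^2 + 30*m) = (m - 2)*(m + 2)*(m^4 - 7*m^3 + 7*m^2 + 15*m) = (m - 5)*(m - 2)*(m + 2)*(m^3 - 2*m^2 - 3*m) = (m - 5)*(m - 2)*(m + 1)*(m + 2)*(m^2 - 3*m) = m*(m - 5)*(m - 2)*(m + 1)*(m + 2)*(m - 3)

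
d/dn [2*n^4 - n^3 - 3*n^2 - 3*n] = 8*n^3 - 3*n^2 - 6*n - 3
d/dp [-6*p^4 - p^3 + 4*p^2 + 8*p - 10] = -24*p^3 - 3*p^2 + 8*p + 8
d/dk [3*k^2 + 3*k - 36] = 6*k + 3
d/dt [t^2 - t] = 2*t - 1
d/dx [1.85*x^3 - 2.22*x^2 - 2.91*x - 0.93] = 5.55*x^2 - 4.44*x - 2.91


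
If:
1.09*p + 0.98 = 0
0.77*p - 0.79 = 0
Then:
No Solution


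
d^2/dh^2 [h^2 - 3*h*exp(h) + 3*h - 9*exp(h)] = -3*h*exp(h) - 15*exp(h) + 2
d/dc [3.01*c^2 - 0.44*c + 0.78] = 6.02*c - 0.44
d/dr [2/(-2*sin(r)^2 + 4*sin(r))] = 2*(sin(r) - 1)*cos(r)/((sin(r) - 2)^2*sin(r)^2)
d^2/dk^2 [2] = 0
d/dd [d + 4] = 1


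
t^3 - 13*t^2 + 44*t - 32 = (t - 8)*(t - 4)*(t - 1)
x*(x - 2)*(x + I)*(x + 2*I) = x^4 - 2*x^3 + 3*I*x^3 - 2*x^2 - 6*I*x^2 + 4*x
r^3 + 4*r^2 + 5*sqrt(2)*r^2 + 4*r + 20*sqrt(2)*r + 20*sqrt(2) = (r + 2)^2*(r + 5*sqrt(2))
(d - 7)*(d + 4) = d^2 - 3*d - 28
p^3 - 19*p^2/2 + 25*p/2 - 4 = (p - 8)*(p - 1)*(p - 1/2)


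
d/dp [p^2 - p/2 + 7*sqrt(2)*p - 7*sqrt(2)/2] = 2*p - 1/2 + 7*sqrt(2)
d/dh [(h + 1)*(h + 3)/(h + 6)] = (h^2 + 12*h + 21)/(h^2 + 12*h + 36)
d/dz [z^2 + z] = 2*z + 1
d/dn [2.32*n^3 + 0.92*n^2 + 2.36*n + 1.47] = 6.96*n^2 + 1.84*n + 2.36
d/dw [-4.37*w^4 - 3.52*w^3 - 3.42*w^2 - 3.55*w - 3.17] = -17.48*w^3 - 10.56*w^2 - 6.84*w - 3.55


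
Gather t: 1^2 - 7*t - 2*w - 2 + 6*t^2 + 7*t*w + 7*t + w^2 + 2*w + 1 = 6*t^2 + 7*t*w + w^2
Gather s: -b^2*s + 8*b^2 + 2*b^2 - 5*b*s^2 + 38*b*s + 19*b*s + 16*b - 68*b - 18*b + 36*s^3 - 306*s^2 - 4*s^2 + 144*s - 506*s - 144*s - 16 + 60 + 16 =10*b^2 - 70*b + 36*s^3 + s^2*(-5*b - 310) + s*(-b^2 + 57*b - 506) + 60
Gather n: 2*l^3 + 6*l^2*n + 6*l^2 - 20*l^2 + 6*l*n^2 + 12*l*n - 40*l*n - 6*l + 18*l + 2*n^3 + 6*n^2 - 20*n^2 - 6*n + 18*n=2*l^3 - 14*l^2 + 12*l + 2*n^3 + n^2*(6*l - 14) + n*(6*l^2 - 28*l + 12)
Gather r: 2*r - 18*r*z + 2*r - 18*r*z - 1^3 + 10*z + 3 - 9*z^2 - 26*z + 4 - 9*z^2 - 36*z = r*(4 - 36*z) - 18*z^2 - 52*z + 6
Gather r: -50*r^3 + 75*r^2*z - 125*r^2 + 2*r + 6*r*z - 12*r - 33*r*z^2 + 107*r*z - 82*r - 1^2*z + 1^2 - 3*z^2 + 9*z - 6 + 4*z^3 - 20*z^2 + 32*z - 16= -50*r^3 + r^2*(75*z - 125) + r*(-33*z^2 + 113*z - 92) + 4*z^3 - 23*z^2 + 40*z - 21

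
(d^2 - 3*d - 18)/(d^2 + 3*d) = (d - 6)/d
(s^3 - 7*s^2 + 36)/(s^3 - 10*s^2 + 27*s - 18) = (s + 2)/(s - 1)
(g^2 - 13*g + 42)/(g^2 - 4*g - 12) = (g - 7)/(g + 2)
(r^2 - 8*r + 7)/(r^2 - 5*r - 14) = (r - 1)/(r + 2)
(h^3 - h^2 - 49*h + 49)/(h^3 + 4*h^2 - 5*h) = (h^2 - 49)/(h*(h + 5))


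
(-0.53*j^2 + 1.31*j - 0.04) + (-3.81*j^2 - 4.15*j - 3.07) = -4.34*j^2 - 2.84*j - 3.11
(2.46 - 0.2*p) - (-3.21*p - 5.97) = 3.01*p + 8.43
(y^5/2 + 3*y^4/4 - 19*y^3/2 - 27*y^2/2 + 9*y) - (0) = y^5/2 + 3*y^4/4 - 19*y^3/2 - 27*y^2/2 + 9*y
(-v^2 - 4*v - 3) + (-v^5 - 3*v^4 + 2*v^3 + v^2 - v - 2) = -v^5 - 3*v^4 + 2*v^3 - 5*v - 5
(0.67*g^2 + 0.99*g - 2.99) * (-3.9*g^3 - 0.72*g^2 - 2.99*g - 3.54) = -2.613*g^5 - 4.3434*g^4 + 8.9449*g^3 - 3.1791*g^2 + 5.4355*g + 10.5846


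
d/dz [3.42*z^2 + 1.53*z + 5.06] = 6.84*z + 1.53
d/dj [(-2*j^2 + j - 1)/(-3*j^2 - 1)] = (3*j^2 - 2*j - 1)/(9*j^4 + 6*j^2 + 1)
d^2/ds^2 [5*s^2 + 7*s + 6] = 10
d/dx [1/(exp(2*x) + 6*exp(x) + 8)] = 2*(-exp(x) - 3)*exp(x)/(exp(2*x) + 6*exp(x) + 8)^2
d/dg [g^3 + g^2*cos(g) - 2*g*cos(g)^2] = -g^2*sin(g) + 3*g^2 + 2*g*sin(2*g) + 2*g*cos(g) - 2*cos(g)^2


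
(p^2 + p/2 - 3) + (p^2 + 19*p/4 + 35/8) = 2*p^2 + 21*p/4 + 11/8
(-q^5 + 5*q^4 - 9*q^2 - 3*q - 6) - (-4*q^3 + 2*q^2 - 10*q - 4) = -q^5 + 5*q^4 + 4*q^3 - 11*q^2 + 7*q - 2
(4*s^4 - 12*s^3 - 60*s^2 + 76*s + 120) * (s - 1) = 4*s^5 - 16*s^4 - 48*s^3 + 136*s^2 + 44*s - 120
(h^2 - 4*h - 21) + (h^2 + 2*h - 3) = 2*h^2 - 2*h - 24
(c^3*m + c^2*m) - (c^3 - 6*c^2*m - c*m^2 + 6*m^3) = c^3*m - c^3 + 7*c^2*m + c*m^2 - 6*m^3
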